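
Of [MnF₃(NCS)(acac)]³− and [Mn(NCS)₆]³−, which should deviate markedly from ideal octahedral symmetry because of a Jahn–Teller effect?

[MnF₃(NCS)(acac)]³−: Ligand charges: each fluoride is −1; each isothiocyanate is −1; each acetylacetonate is −1. With an overall charge of −3 the manganese centre must be in the +2 oxidation state. Mn sits in group 7, so the d-electron count is 7 − 2 = 5. Acetylacetonate, fluoride, and isothiocyanate are weak-field ligands for a first-row metal, so the complex is high-spin. The d⁵ configuration leaves the e_g set evenly filled (or empty) — no strong Jahn–Teller driving force.
[Mn(NCS)₆]³−: Ligand charges: each isothiocyanate is −1. With an overall charge of −3 the manganese centre must be in the +3 oxidation state. Group 7 minus oxidation state 3 gives a d⁴ configuration. Isothiocyanate is a weak-field ligand for a first-row metal, so the complex is high-spin. The t₂g³e_g¹ (high-spin) configuration has an unevenly filled e_g set; the Jahn–Teller theorem predicts a tetragonal distortion (typically axial elongation) to lift the degeneracy.

[Mn(NCS)₆]³−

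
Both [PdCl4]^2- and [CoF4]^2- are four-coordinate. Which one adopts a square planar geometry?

[PdCl4]^2-

For [PdCl4]^2-: Ligand charges: each chloride is −1. With an overall charge of −2 the palladium centre must be in the +2 oxidation state. Palladium is a group-10 element; Pd(II) is therefore d⁸. A 4d d⁸ ion has a large crystal-field splitting; square planar leaves the high-energy d_{x²−y²} orbital empty and maximises CFSE. → square planar.
For [CoF4]^2-: Summing ligand charges against the −2 overall charge gives an oxidation state of +2 for cobalt. Cobalt is a group-9 element; Co(II) is therefore d⁷. For a high-spin 3d d⁷ ion with weak-field ligands the small Δₜ gives little square-planar CFSE advantage, so four ligands adopt the sterically favoured tetrahedral geometry. → tetrahedral.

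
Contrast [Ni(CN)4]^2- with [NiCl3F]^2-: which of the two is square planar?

For [Ni(CN)4]^2-: Each cyanide is −1; balancing the −2 overall charge requires Ni(II). Group 10 minus oxidation state 2 gives a d⁸ configuration. Cyanide is a strong-field ligand (high in the spectrochemical series). A 3d d⁸ ion with strong-field ligands gains enough CFSE to favour square planar over tetrahedral. → square planar.
For [NiCl3F]^2-: Summing ligand charges against the −2 overall charge gives an oxidation state of +2 for nickel. Ni sits in group 10, so the d-electron count is 10 − 2 = 8. Chloride and fluoride are weak-field ligands. With weak-field ligands the CFSE gain from square planar is small, so a 3d d⁸ ion takes the sterically preferred tetrahedral geometry. → tetrahedral.

[Ni(CN)4]^2-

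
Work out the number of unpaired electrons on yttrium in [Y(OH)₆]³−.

0 unpaired electrons

Each hydroxide is −1; balancing the −3 overall charge requires Y(III).
Y sits in group 3, so the d-electron count is 3 − 3 = 0.
In an octahedral field the d⁰ configuration is t₂g⁰e_g⁰, giving 0 unpaired electrons.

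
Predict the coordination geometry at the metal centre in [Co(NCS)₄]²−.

tetrahedral

Ligand charges: each isothiocyanate is −1. With an overall charge of −2 the cobalt centre must be in the +2 oxidation state.
Co sits in group 9, so the d-electron count is 9 − 2 = 7.
Coordination number: 4.
Isothiocyanate is a weak-field ligand.
For a high-spin 3d d⁷ ion with weak-field ligands the small Δₜ gives little square-planar CFSE advantage, so four ligands adopt the sterically favoured tetrahedral geometry.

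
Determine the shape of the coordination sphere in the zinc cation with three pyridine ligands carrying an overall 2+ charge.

trigonal planar

Ligand charges: pyridine is neutral. With an overall charge of +2 the zinc centre must be in the +2 oxidation state.
Zinc is a group-12 element; Zn(II) is therefore d¹⁰.
With 3 monodentate ligands the coordination number is 3.
Three ligands around a d¹⁰ centre minimise repulsion in a trigonal-planar arrangement.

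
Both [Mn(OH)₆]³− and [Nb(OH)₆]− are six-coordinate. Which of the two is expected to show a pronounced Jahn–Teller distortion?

[Mn(OH)₆]³−: Summing ligand charges against the −3 overall charge gives an oxidation state of +3 for manganese. Manganese is a group-7 element; Mn(III) is therefore d⁴. Hydroxide is a weak-field ligand for a first-row metal, so the complex is high-spin. The t₂g³e_g¹ (high-spin) configuration has an unevenly filled e_g set; the Jahn–Teller theorem predicts a tetragonal distortion (typically axial elongation) to lift the degeneracy.
[Nb(OH)₆]−: Ligand charges: each hydroxide is −1. With an overall charge of −1 the niobium centre must be in the +5 oxidation state. Nb sits in group 5, so the d-electron count is 5 − 5 = 0. The d⁰ configuration leaves the e_g set evenly filled (or empty) — no strong Jahn–Teller driving force.

[Mn(OH)₆]³−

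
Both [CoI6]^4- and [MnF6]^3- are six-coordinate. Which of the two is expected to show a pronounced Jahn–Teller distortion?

[CoI6]^4-: Ligand charges: each iodide is −1. With an overall charge of −4 the cobalt centre must be in the +2 oxidation state. Co sits in group 9, so the d-electron count is 9 − 2 = 7. Iodide is a weak-field ligand for a first-row metal, so the complex is high-spin. The d⁷ configuration leaves the e_g set evenly filled (or empty) — no strong Jahn–Teller driving force.
[MnF6]^3-: Ligand charges: each fluoride is −1. With an overall charge of −3 the manganese centre must be in the +3 oxidation state. Manganese is a group-7 element; Mn(III) is therefore d⁴. Fluoride is a weak-field ligand for a first-row metal, so the complex is high-spin. The t₂g³e_g¹ (high-spin) configuration has an unevenly filled e_g set; the Jahn–Teller theorem predicts a tetragonal distortion (typically axial elongation) to lift the degeneracy.

[MnF6]^3-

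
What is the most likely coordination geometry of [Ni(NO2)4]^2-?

Each nitro (N-bound nitrite) is −1; balancing the −2 overall charge requires Ni(II).
Group 10 minus oxidation state 2 gives a d⁸ configuration.
Coordination number: 4.
Nitro (N-bound nitrite) is a strong-field ligand (high in the spectrochemical series).
A 3d d⁸ ion with strong-field ligands gains enough CFSE to favour square planar over tetrahedral.

square planar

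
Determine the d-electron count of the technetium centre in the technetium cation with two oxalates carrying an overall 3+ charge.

d⁰

Summing ligand charges against the +3 overall charge gives an oxidation state of +7 for technetium.
Group 7 minus oxidation state 7 gives a d⁰ configuration.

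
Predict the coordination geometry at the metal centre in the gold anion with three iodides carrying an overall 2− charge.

trigonal planar

Ligand charges: each iodide is −1. With an overall charge of −2 the gold centre must be in the +1 oxidation state.
Gold is a group-11 element; Au(I) is therefore d¹⁰.
With 3 monodentate ligands the coordination number is 3.
Three ligands around a d¹⁰ centre minimise repulsion in a trigonal-planar arrangement.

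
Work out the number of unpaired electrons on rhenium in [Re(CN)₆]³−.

Ligand charges: each cyanide is −1. With an overall charge of −3 the rhenium centre must be in the +3 oxidation state.
Group 7 minus oxidation state 3 gives a d⁴ configuration.
The spin state decides the count: a 5d ion has a large Δₒ and is invariably low-spin.
An octahedral low-spin d⁴ ion is t₂g⁴e_g⁰, giving 2 unpaired electrons.

2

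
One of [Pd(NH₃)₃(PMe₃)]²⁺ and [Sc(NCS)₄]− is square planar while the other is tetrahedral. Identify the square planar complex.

[Pd(NH₃)₃(PMe₃)]²⁺

For [Pd(NH₃)₃(PMe₃)]²⁺: Summing ligand charges against the +2 overall charge gives an oxidation state of +2 for palladium. Group 10 minus oxidation state 2 gives a d⁸ configuration. A 4d d⁸ ion has a large crystal-field splitting; square planar leaves the high-energy d_{x²−y²} orbital empty and maximises CFSE. → square planar.
For [Sc(NCS)₄]−: Summing ligand charges against the −1 overall charge gives an oxidation state of +3 for scandium. Scandium is a group-3 element; Sc(III) is therefore d⁰. A d⁰ ion has no crystal-field stabilisation preference between square planar and tetrahedral, so four ligands adopt the sterically favoured tetrahedral geometry. → tetrahedral.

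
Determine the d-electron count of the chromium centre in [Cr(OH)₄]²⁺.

Ligand charges: each hydroxide is −1. With an overall charge of +2 the chromium centre must be in the +6 oxidation state.
Cr sits in group 6, so the d-electron count is 6 − 6 = 0.

d⁰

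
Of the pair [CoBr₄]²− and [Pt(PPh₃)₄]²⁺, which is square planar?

For [CoBr₄]²−: Each bromide is −1; balancing the −2 overall charge requires Co(II). Co sits in group 9, so the d-electron count is 9 − 2 = 7. For a high-spin 3d d⁷ ion with weak-field ligands the small Δₜ gives little square-planar CFSE advantage, so four ligands adopt the sterically favoured tetrahedral geometry. → tetrahedral.
For [Pt(PPh₃)₄]²⁺: Ligand charges: triphenylphosphine is neutral. With an overall charge of +2 the platinum centre must be in the +2 oxidation state. Platinum is a group-10 element; Pt(II) is therefore d⁸. A 5d d⁸ ion has a large crystal-field splitting; square planar leaves the high-energy d_{x²−y²} orbital empty and maximises CFSE. → square planar.

[Pt(PPh₃)₄]²⁺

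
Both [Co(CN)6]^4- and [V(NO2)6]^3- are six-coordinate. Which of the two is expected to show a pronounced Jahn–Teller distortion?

[Co(CN)6]^4-

[Co(CN)6]^4-: Ligand charges: each cyanide is −1. With an overall charge of −4 the cobalt centre must be in the +2 oxidation state. Group 9 minus oxidation state 2 gives a d⁷ configuration. Cyanide is a strong-field ligand (high in the spectrochemical series) for a first-row metal, so the complex is low-spin. The t₂g⁶e_g¹ (low-spin) configuration has an unevenly filled e_g set; the Jahn–Teller theorem predicts a tetragonal distortion (typically axial elongation) to lift the degeneracy.
[V(NO2)6]^3-: Summing ligand charges against the −3 overall charge gives an oxidation state of +3 for vanadium. Group 5 minus oxidation state 3 gives a d² configuration. The d² configuration leaves the e_g set evenly filled (or empty) — no strong Jahn–Teller driving force.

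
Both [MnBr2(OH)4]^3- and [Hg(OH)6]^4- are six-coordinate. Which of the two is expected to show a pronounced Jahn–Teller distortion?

[MnBr2(OH)4]^3-: Ligand charges: each bromide is −1; each hydroxide is −1. With an overall charge of −3 the manganese centre must be in the +3 oxidation state. Manganese is a group-7 element; Mn(III) is therefore d⁴. Bromide and hydroxide are weak-field ligands for a first-row metal, so the complex is high-spin. The t₂g³e_g¹ (high-spin) configuration has an unevenly filled e_g set; the Jahn–Teller theorem predicts a tetragonal distortion (typically axial elongation) to lift the degeneracy.
[Hg(OH)6]^4-: Ligand charges: each hydroxide is −1. With an overall charge of −4 the mercury centre must be in the +2 oxidation state. Group 12 minus oxidation state 2 gives a d¹⁰ configuration. The d¹⁰ configuration leaves the e_g set evenly filled (or empty) — no strong Jahn–Teller driving force.

[MnBr2(OH)4]^3-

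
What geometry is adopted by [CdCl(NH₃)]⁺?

linear

Each chloride is −1; ammonia is neutral; balancing the +1 overall charge requires Cd(II).
Cd sits in group 12, so the d-electron count is 12 − 2 = 10.
With 2 monodentate ligands the coordination number is 2.
A d¹⁰ ion with only two ligands adopts a linear arrangement (sp hybridisation; no CFSE preference).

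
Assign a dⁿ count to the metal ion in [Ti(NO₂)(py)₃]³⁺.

Ligand charges: each nitro (N-bound nitrite) is −1; pyridine is neutral. With an overall charge of +3 the titanium centre must be in the +4 oxidation state.
Titanium is a group-4 element; Ti(IV) is therefore d⁰.

d⁰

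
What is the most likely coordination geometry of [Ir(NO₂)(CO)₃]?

Summing ligand charges against the 0 overall charge gives an oxidation state of +1 for iridium.
Group 9 minus oxidation state 1 gives a d⁸ configuration.
With 4 monodentate ligands the coordination number is 4.
A 5d d⁸ ion has a large crystal-field splitting; square planar leaves the high-energy d_{x²−y²} orbital empty and maximises CFSE.

square planar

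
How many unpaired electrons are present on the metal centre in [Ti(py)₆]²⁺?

2

Summing ligand charges against the +2 overall charge gives an oxidation state of +2 for titanium.
Ti sits in group 4, so the d-electron count is 4 − 2 = 2.
In an octahedral field the d² configuration is t₂g²e_g⁰ (only one arrangement possible), giving 2 unpaired electrons.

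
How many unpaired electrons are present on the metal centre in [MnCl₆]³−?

4 unpaired electrons

Ligand charges: each chloride is −1. With an overall charge of −3 the manganese centre must be in the +3 oxidation state.
Mn sits in group 7, so the d-electron count is 7 − 3 = 4.
The spin state decides the count: Chloride is a weak-field ligand for a first-row metal, so the complex is high-spin.
An octahedral high-spin d⁴ ion is t₂g³e_g¹, giving 4 unpaired electrons.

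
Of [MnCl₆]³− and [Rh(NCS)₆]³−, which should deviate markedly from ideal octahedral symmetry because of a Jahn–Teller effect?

[MnCl₆]³−

[MnCl₆]³−: Summing ligand charges against the −3 overall charge gives an oxidation state of +3 for manganese. Manganese is a group-7 element; Mn(III) is therefore d⁴. Chloride is a weak-field ligand for a first-row metal, so the complex is high-spin. The t₂g³e_g¹ (high-spin) configuration has an unevenly filled e_g set; the Jahn–Teller theorem predicts a tetragonal distortion (typically axial elongation) to lift the degeneracy.
[Rh(NCS)₆]³−: Ligand charges: each isothiocyanate is −1. With an overall charge of −3 the rhodium centre must be in the +3 oxidation state. Group 9 minus oxidation state 3 gives a d⁶ configuration. A 4d ion has a large Δₒ and is invariably low-spin. The d⁶ configuration leaves the e_g set evenly filled (or empty) — no strong Jahn–Teller driving force.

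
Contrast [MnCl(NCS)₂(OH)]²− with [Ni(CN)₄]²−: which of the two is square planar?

[Ni(CN)₄]²−

For [MnCl(NCS)₂(OH)]²−: Ligand charges: each chloride is −1; each isothiocyanate is −1; each hydroxide is −1. With an overall charge of −2 the manganese centre must be in the +2 oxidation state. Group 7 minus oxidation state 2 gives a d⁵ configuration. A high-spin d⁵ ion has zero CFSE in either geometry, so four ligands adopt the sterically favoured tetrahedral geometry. → tetrahedral.
For [Ni(CN)₄]²−: Each cyanide is −1; balancing the −2 overall charge requires Ni(II). Group 10 minus oxidation state 2 gives a d⁸ configuration. Cyanide is a strong-field ligand (high in the spectrochemical series). A 3d d⁸ ion with strong-field ligands gains enough CFSE to favour square planar over tetrahedral. → square planar.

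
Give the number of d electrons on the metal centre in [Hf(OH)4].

Each hydroxide is −1; balancing the 0 overall charge requires Hf(IV).
Hafnium is a group-4 element; Hf(IV) is therefore d⁰.

d0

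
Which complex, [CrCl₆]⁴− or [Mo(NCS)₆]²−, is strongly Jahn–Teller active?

[CrCl₆]⁴−: Ligand charges: each chloride is −1. With an overall charge of −4 the chromium centre must be in the +2 oxidation state. Cr sits in group 6, so the d-electron count is 6 − 2 = 4. Chloride is a weak-field ligand for a first-row metal, so the complex is high-spin. The t₂g³e_g¹ (high-spin) configuration has an unevenly filled e_g set; the Jahn–Teller theorem predicts a tetragonal distortion (typically axial elongation) to lift the degeneracy.
[Mo(NCS)₆]²−: Each isothiocyanate is −1; balancing the −2 overall charge requires Mo(IV). Group 6 minus oxidation state 4 gives a d² configuration. The d² configuration leaves the e_g set evenly filled (or empty) — no strong Jahn–Teller driving force.

[CrCl₆]⁴−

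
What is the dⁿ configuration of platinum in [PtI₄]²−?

d⁸

Each iodide is −1; balancing the −2 overall charge requires Pt(II).
Group 10 minus oxidation state 2 gives a d⁸ configuration.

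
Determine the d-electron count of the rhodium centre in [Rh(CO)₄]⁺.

d8

Carbonyl is neutral; balancing the +1 overall charge requires Rh(I).
Rh sits in group 9, so the d-electron count is 9 − 1 = 8.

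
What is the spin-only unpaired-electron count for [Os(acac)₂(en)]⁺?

Ligand charges: each acetylacetonate is −1; ethylenediamine is neutral. With an overall charge of +1 the osmium centre must be in the +3 oxidation state.
Os sits in group 8, so the d-electron count is 8 − 3 = 5.
Counting donor atoms: 2×acetylacetonate (bidentate) → 4 donors; 1×ethylenediamine (bidentate) → 2 donors. Coordination number = 6.
The spin state decides the count: a 5d ion has a large Δₒ and is invariably low-spin.
An octahedral low-spin d⁵ ion is t₂g⁵e_g⁰, giving 1 unpaired electron.

1 unpaired electron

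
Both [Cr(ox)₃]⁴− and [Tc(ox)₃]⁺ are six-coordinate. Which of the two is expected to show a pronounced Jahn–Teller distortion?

[Cr(ox)₃]⁴−

[Cr(ox)₃]⁴−: Each oxalate is −2; balancing the −4 overall charge requires Cr(II). Cr sits in group 6, so the d-electron count is 6 − 2 = 4. Oxalate is a weak-field ligand for a first-row metal, so the complex is high-spin. The t₂g³e_g¹ (high-spin) configuration has an unevenly filled e_g set; the Jahn–Teller theorem predicts a tetragonal distortion (typically axial elongation) to lift the degeneracy.
[Tc(ox)₃]⁺: Each oxalate is −2; balancing the +1 overall charge requires Tc(VII). Tc sits in group 7, so the d-electron count is 7 − 7 = 0. The d⁰ configuration leaves the e_g set evenly filled (or empty) — no strong Jahn–Teller driving force.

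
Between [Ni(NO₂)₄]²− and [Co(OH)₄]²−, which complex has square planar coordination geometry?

For [Ni(NO₂)₄]²−: Each nitro (N-bound nitrite) is −1; balancing the −2 overall charge requires Ni(II). Group 10 minus oxidation state 2 gives a d⁸ configuration. Nitro (N-bound nitrite) is a strong-field ligand (high in the spectrochemical series). A 3d d⁸ ion with strong-field ligands gains enough CFSE to favour square planar over tetrahedral. → square planar.
For [Co(OH)₄]²−: Summing ligand charges against the −2 overall charge gives an oxidation state of +2 for cobalt. Group 9 minus oxidation state 2 gives a d⁷ configuration. For a high-spin 3d d⁷ ion with weak-field ligands the small Δₜ gives little square-planar CFSE advantage, so four ligands adopt the sterically favoured tetrahedral geometry. → tetrahedral.

[Ni(NO₂)₄]²−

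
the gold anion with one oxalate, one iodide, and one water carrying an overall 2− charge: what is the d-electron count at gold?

d¹⁰

Summing ligand charges against the −2 overall charge gives an oxidation state of +1 for gold.
Gold is a group-11 element; Au(I) is therefore d¹⁰.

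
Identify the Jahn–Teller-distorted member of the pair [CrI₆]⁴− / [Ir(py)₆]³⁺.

[CrI₆]⁴−

[CrI₆]⁴−: Each iodide is −1; balancing the −4 overall charge requires Cr(II). Cr sits in group 6, so the d-electron count is 6 − 2 = 4. Iodide is a weak-field ligand for a first-row metal, so the complex is high-spin. The t₂g³e_g¹ (high-spin) configuration has an unevenly filled e_g set; the Jahn–Teller theorem predicts a tetragonal distortion (typically axial elongation) to lift the degeneracy.
[Ir(py)₆]³⁺: Pyridine is neutral; balancing the +3 overall charge requires Ir(III). Ir sits in group 9, so the d-electron count is 9 − 3 = 6. A 5d ion has a large Δₒ and is invariably low-spin. The d⁶ configuration leaves the e_g set evenly filled (or empty) — no strong Jahn–Teller driving force.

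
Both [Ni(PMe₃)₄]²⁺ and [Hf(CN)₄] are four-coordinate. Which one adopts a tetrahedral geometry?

[Hf(CN)₄]

For [Ni(PMe₃)₄]²⁺: Summing ligand charges against the +2 overall charge gives an oxidation state of +2 for nickel. Group 10 minus oxidation state 2 gives a d⁸ configuration. Trimethylphosphine is a strong-field ligand (high in the spectrochemical series). A 3d d⁸ ion with strong-field ligands gains enough CFSE to favour square planar over tetrahedral. → square planar.
For [Hf(CN)₄]: Ligand charges: each cyanide is −1. With an overall charge of 0 the hafnium centre must be in the +4 oxidation state. Hf sits in group 4, so the d-electron count is 4 − 4 = 0. A d⁰ ion has no crystal-field stabilisation preference between square planar and tetrahedral, so four ligands adopt the sterically favoured tetrahedral geometry. → tetrahedral.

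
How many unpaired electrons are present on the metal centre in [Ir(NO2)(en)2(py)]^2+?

0 unpaired electrons

Each nitro (N-bound nitrite) is −1; ethylenediamine is neutral; pyridine is neutral; balancing the +2 overall charge requires Ir(III).
Ir sits in group 9, so the d-electron count is 9 − 3 = 6.
Counting donor atoms: 1×nitro (N-bound nitrite) (monodentate) → 1 donor; 2×ethylenediamine (bidentate) → 4 donors; 1×pyridine (monodentate) → 1 donor. Coordination number = 6.
The spin state decides the count: a 5d ion has a large Δₒ and is invariably low-spin.
An octahedral low-spin d⁶ ion is t₂g⁶e_g⁰, giving 0 unpaired electrons.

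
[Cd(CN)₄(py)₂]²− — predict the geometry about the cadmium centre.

octahedral

Summing ligand charges against the −2 overall charge gives an oxidation state of +2 for cadmium.
Cd sits in group 12, so the d-electron count is 12 − 2 = 10.
Coordination number: 6.
Six donors around a single metal centre give an octahedral coordination sphere.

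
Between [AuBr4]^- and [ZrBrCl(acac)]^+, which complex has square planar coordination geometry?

[AuBr4]^-

For [AuBr4]^-: Summing ligand charges against the −1 overall charge gives an oxidation state of +3 for gold. Au sits in group 11, so the d-electron count is 11 − 3 = 8. A 5d d⁸ ion has a large crystal-field splitting; square planar leaves the high-energy d_{x²−y²} orbital empty and maximises CFSE. → square planar.
For [ZrBrCl(acac)]^+: Ligand charges: each bromide is −1; each chloride is −1; each acetylacetonate is −1. With an overall charge of +1 the zirconium centre must be in the +4 oxidation state. Zirconium is a group-4 element; Zr(IV) is therefore d⁰. A d⁰ ion has no crystal-field stabilisation preference between square planar and tetrahedral, so four ligands adopt the sterically favoured tetrahedral geometry. → tetrahedral.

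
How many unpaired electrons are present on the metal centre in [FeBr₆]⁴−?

Ligand charges: each bromide is −1. With an overall charge of −4 the iron centre must be in the +2 oxidation state.
Group 8 minus oxidation state 2 gives a d⁶ configuration.
The spin state decides the count: Bromide is a weak-field ligand for a first-row metal, so the complex is high-spin.
An octahedral high-spin d⁶ ion is t₂g⁴e_g², giving 4 unpaired electrons.

4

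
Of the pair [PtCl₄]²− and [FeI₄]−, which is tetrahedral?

For [PtCl₄]²−: Ligand charges: each chloride is −1. With an overall charge of −2 the platinum centre must be in the +2 oxidation state. Pt sits in group 10, so the d-electron count is 10 − 2 = 8. A 5d d⁸ ion has a large crystal-field splitting; square planar leaves the high-energy d_{x²−y²} orbital empty and maximises CFSE. → square planar.
For [FeI₄]−: Each iodide is −1; balancing the −1 overall charge requires Fe(III). Group 8 minus oxidation state 3 gives a d⁵ configuration. A high-spin d⁵ ion has zero CFSE in either geometry, so four ligands adopt the sterically favoured tetrahedral geometry. → tetrahedral.

[FeI₄]−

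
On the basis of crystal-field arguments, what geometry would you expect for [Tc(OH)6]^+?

octahedral

Ligand charges: each hydroxide is −1. With an overall charge of +1 the technetium centre must be in the +7 oxidation state.
Tc sits in group 7, so the d-electron count is 7 − 7 = 0.
Coordination number: 6.
Six donors around a single metal centre give an octahedral coordination sphere.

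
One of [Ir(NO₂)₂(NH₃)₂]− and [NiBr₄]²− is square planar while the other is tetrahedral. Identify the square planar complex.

For [Ir(NO₂)₂(NH₃)₂]−: Ligand charges: each nitro (N-bound nitrite) is −1; ammonia is neutral. With an overall charge of −1 the iridium centre must be in the +1 oxidation state. Group 9 minus oxidation state 1 gives a d⁸ configuration. A 5d d⁸ ion has a large crystal-field splitting; square planar leaves the high-energy d_{x²−y²} orbital empty and maximises CFSE. → square planar.
For [NiBr₄]²−: Summing ligand charges against the −2 overall charge gives an oxidation state of +2 for nickel. Nickel is a group-10 element; Ni(II) is therefore d⁸. Bromide is a weak-field ligand. With weak-field ligands the CFSE gain from square planar is small, so a 3d d⁸ ion takes the sterically preferred tetrahedral geometry. → tetrahedral.

[Ir(NO₂)₂(NH₃)₂]−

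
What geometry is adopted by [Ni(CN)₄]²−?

Each cyanide is −1; balancing the −2 overall charge requires Ni(II).
Group 10 minus oxidation state 2 gives a d⁸ configuration.
With 4 monodentate ligands the coordination number is 4.
Cyanide is a strong-field ligand (high in the spectrochemical series).
A 3d d⁸ ion with strong-field ligands gains enough CFSE to favour square planar over tetrahedral.

square planar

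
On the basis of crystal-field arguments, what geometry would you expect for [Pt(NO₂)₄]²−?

square planar

Summing ligand charges against the −2 overall charge gives an oxidation state of +2 for platinum.
Group 10 minus oxidation state 2 gives a d⁸ configuration.
With 4 monodentate ligands the coordination number is 4.
A 5d d⁸ ion has a large crystal-field splitting; square planar leaves the high-energy d_{x²−y²} orbital empty and maximises CFSE.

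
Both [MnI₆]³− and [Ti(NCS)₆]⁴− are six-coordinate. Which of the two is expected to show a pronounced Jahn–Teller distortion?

[MnI₆]³−: Summing ligand charges against the −3 overall charge gives an oxidation state of +3 for manganese. Manganese is a group-7 element; Mn(III) is therefore d⁴. Iodide is a weak-field ligand for a first-row metal, so the complex is high-spin. The t₂g³e_g¹ (high-spin) configuration has an unevenly filled e_g set; the Jahn–Teller theorem predicts a tetragonal distortion (typically axial elongation) to lift the degeneracy.
[Ti(NCS)₆]⁴−: Each isothiocyanate is −1; balancing the −4 overall charge requires Ti(II). Ti sits in group 4, so the d-electron count is 4 − 2 = 2. The d² configuration leaves the e_g set evenly filled (or empty) — no strong Jahn–Teller driving force.

[MnI₆]³−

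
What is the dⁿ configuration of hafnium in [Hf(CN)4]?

d⁰

Summing ligand charges against the 0 overall charge gives an oxidation state of +4 for hafnium.
Group 4 minus oxidation state 4 gives a d⁰ configuration.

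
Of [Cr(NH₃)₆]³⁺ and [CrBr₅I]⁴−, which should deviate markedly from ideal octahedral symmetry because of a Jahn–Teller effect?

[CrBr₅I]⁴−

[Cr(NH₃)₆]³⁺: Ligand charges: ammonia is neutral. With an overall charge of +3 the chromium centre must be in the +3 oxidation state. Group 6 minus oxidation state 3 gives a d³ configuration. The d³ configuration leaves the e_g set evenly filled (or empty) — no strong Jahn–Teller driving force.
[CrBr₅I]⁴−: Each bromide is −1; each iodide is −1; balancing the −4 overall charge requires Cr(II). Cr sits in group 6, so the d-electron count is 6 − 2 = 4. Bromide and iodide are weak-field ligands for a first-row metal, so the complex is high-spin. The t₂g³e_g¹ (high-spin) configuration has an unevenly filled e_g set; the Jahn–Teller theorem predicts a tetragonal distortion (typically axial elongation) to lift the degeneracy.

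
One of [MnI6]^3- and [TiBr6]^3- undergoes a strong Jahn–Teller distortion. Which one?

[MnI6]^3-

[MnI6]^3-: Ligand charges: each iodide is −1. With an overall charge of −3 the manganese centre must be in the +3 oxidation state. Mn sits in group 7, so the d-electron count is 7 − 3 = 4. Iodide is a weak-field ligand for a first-row metal, so the complex is high-spin. The t₂g³e_g¹ (high-spin) configuration has an unevenly filled e_g set; the Jahn–Teller theorem predicts a tetragonal distortion (typically axial elongation) to lift the degeneracy.
[TiBr6]^3-: Each bromide is −1; balancing the −3 overall charge requires Ti(III). Titanium is a group-4 element; Ti(III) is therefore d¹. The d¹ configuration leaves the e_g set evenly filled (or empty) — no strong Jahn–Teller driving force.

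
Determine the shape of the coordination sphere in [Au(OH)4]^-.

Each hydroxide is −1; balancing the −1 overall charge requires Au(III).
Gold is a group-11 element; Au(III) is therefore d⁸.
With 4 monodentate ligands the coordination number is 4.
A 5d d⁸ ion has a large crystal-field splitting; square planar leaves the high-energy d_{x²−y²} orbital empty and maximises CFSE.

square planar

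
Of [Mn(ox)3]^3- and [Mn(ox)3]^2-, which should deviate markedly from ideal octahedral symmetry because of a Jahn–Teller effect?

[Mn(ox)3]^3-

[Mn(ox)3]^3-: Ligand charges: each oxalate is −2. With an overall charge of −3 the manganese centre must be in the +3 oxidation state. Group 7 minus oxidation state 3 gives a d⁴ configuration. Oxalate is a weak-field ligand for a first-row metal, so the complex is high-spin. The t₂g³e_g¹ (high-spin) configuration has an unevenly filled e_g set; the Jahn–Teller theorem predicts a tetragonal distortion (typically axial elongation) to lift the degeneracy.
[Mn(ox)3]^2-: Summing ligand charges against the −2 overall charge gives an oxidation state of +4 for manganese. Mn sits in group 7, so the d-electron count is 7 − 4 = 3. The d³ configuration leaves the e_g set evenly filled (or empty) — no strong Jahn–Teller driving force.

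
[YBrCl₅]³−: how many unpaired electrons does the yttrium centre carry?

0 unpaired electrons

Each bromide is −1; each chloride is −1; balancing the −3 overall charge requires Y(III).
Group 3 minus oxidation state 3 gives a d⁰ configuration.
In an octahedral field the d⁰ configuration is t₂g⁰e_g⁰, giving 0 unpaired electrons.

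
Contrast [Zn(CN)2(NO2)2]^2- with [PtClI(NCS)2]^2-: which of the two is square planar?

[PtClI(NCS)2]^2-

For [Zn(CN)2(NO2)2]^2-: Each cyanide is −1; each nitro (N-bound nitrite) is −1; balancing the −2 overall charge requires Zn(II). Zn sits in group 12, so the d-electron count is 12 − 2 = 10. A d¹⁰ ion has no crystal-field stabilisation preference between square planar and tetrahedral, so four ligands adopt the sterically favoured tetrahedral geometry. → tetrahedral.
For [PtClI(NCS)2]^2-: Each chloride is −1; each iodide is −1; each isothiocyanate is −1; balancing the −2 overall charge requires Pt(II). Group 10 minus oxidation state 2 gives a d⁸ configuration. A 5d d⁸ ion has a large crystal-field splitting; square planar leaves the high-energy d_{x²−y²} orbital empty and maximises CFSE. → square planar.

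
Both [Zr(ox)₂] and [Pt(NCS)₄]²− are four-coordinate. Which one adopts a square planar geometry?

[Pt(NCS)₄]²−

For [Zr(ox)₂]: Each oxalate is −2; balancing the 0 overall charge requires Zr(IV). Group 4 minus oxidation state 4 gives a d⁰ configuration. A d⁰ ion has no crystal-field stabilisation preference between square planar and tetrahedral, so four ligands adopt the sterically favoured tetrahedral geometry. → tetrahedral.
For [Pt(NCS)₄]²−: Each isothiocyanate is −1; balancing the −2 overall charge requires Pt(II). Pt sits in group 10, so the d-electron count is 10 − 2 = 8. A 5d d⁸ ion has a large crystal-field splitting; square planar leaves the high-energy d_{x²−y²} orbital empty and maximises CFSE. → square planar.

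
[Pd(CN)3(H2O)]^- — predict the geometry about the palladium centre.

square planar

Summing ligand charges against the −1 overall charge gives an oxidation state of +2 for palladium.
Group 10 minus oxidation state 2 gives a d⁸ configuration.
With 4 monodentate ligands the coordination number is 4.
A 4d d⁸ ion has a large crystal-field splitting; square planar leaves the high-energy d_{x²−y²} orbital empty and maximises CFSE.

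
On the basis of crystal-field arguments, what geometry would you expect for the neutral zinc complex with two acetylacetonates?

Ligand charges: each acetylacetonate is −1. With an overall charge of 0 the zinc centre must be in the +2 oxidation state.
Zn sits in group 12, so the d-electron count is 12 − 2 = 10.
Counting donor atoms: 2×acetylacetonate (bidentate) → 4 donors. Coordination number = 4.
A d¹⁰ ion has no crystal-field stabilisation preference between square planar and tetrahedral, so four ligands adopt the sterically favoured tetrahedral geometry.

tetrahedral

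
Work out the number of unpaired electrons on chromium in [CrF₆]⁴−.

4

Ligand charges: each fluoride is −1. With an overall charge of −4 the chromium centre must be in the +2 oxidation state.
Cr sits in group 6, so the d-electron count is 6 − 2 = 4.
The spin state decides the count: Fluoride is a weak-field ligand for a first-row metal, so the complex is high-spin.
An octahedral high-spin d⁴ ion is t₂g³e_g¹, giving 4 unpaired electrons.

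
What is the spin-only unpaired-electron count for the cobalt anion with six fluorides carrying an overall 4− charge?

3 unpaired electrons

Summing ligand charges against the −4 overall charge gives an oxidation state of +2 for cobalt.
Co sits in group 9, so the d-electron count is 9 − 2 = 7.
The spin state decides the count: Fluoride is a weak-field ligand for a first-row metal, so the complex is high-spin.
An octahedral high-spin d⁷ ion is t₂g⁵e_g², giving 3 unpaired electrons.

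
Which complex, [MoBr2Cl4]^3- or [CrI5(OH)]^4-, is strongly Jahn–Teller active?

[MoBr2Cl4]^3-: Summing ligand charges against the −3 overall charge gives an oxidation state of +3 for molybdenum. Molybdenum is a group-6 element; Mo(III) is therefore d³. The d³ configuration leaves the e_g set evenly filled (or empty) — no strong Jahn–Teller driving force.
[CrI5(OH)]^4-: Summing ligand charges against the −4 overall charge gives an oxidation state of +2 for chromium. Cr sits in group 6, so the d-electron count is 6 − 2 = 4. Hydroxide and iodide are weak-field ligands for a first-row metal, so the complex is high-spin. The t₂g³e_g¹ (high-spin) configuration has an unevenly filled e_g set; the Jahn–Teller theorem predicts a tetragonal distortion (typically axial elongation) to lift the degeneracy.

[CrI5(OH)]^4-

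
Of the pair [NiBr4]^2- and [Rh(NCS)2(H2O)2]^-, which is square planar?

For [NiBr4]^2-: Summing ligand charges against the −2 overall charge gives an oxidation state of +2 for nickel. Ni sits in group 10, so the d-electron count is 10 − 2 = 8. Bromide is a weak-field ligand. With weak-field ligands the CFSE gain from square planar is small, so a 3d d⁸ ion takes the sterically preferred tetrahedral geometry. → tetrahedral.
For [Rh(NCS)2(H2O)2]^-: Each isothiocyanate is −1; water is neutral; balancing the −1 overall charge requires Rh(I). Group 9 minus oxidation state 1 gives a d⁸ configuration. A 4d d⁸ ion has a large crystal-field splitting; square planar leaves the high-energy d_{x²−y²} orbital empty and maximises CFSE. → square planar.

[Rh(NCS)2(H2O)2]^-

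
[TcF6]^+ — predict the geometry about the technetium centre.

octahedral

Each fluoride is −1; balancing the +1 overall charge requires Tc(VII).
Technetium is a group-7 element; Tc(VII) is therefore d⁰.
With 6 monodentate ligands the coordination number is 6.
Six donors around a single metal centre give an octahedral coordination sphere.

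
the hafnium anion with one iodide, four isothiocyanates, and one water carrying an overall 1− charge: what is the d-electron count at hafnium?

d0

Summing ligand charges against the −1 overall charge gives an oxidation state of +4 for hafnium.
Hf sits in group 4, so the d-electron count is 4 − 4 = 0.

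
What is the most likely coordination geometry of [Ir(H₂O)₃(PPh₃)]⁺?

Water is neutral; triphenylphosphine is neutral; balancing the +1 overall charge requires Ir(I).
Ir sits in group 9, so the d-electron count is 9 − 1 = 8.
Coordination number: 4.
A 5d d⁸ ion has a large crystal-field splitting; square planar leaves the high-energy d_{x²−y²} orbital empty and maximises CFSE.

square planar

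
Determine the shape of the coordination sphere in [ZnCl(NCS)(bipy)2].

Ligand charges: each chloride is −1; each isothiocyanate is −1; 2,2′-bipyridine is neutral. With an overall charge of 0 the zinc centre must be in the +2 oxidation state.
Zinc is a group-12 element; Zn(II) is therefore d¹⁰.
Counting donor atoms: 1×chloride (monodentate) → 1 donor; 1×isothiocyanate (monodentate) → 1 donor; 2×2,2′-bipyridine (bidentate) → 4 donors. Coordination number = 6.
Six donors around a single metal centre give an octahedral coordination sphere.

octahedral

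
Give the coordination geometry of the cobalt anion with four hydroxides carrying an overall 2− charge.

tetrahedral

Ligand charges: each hydroxide is −1. With an overall charge of −2 the cobalt centre must be in the +2 oxidation state.
Co sits in group 9, so the d-electron count is 9 − 2 = 7.
With 4 monodentate ligands the coordination number is 4.
Hydroxide is a weak-field ligand.
For a high-spin 3d d⁷ ion with weak-field ligands the small Δₜ gives little square-planar CFSE advantage, so four ligands adopt the sterically favoured tetrahedral geometry.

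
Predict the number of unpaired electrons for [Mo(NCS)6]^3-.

3 unpaired electrons

Summing ligand charges against the −3 overall charge gives an oxidation state of +3 for molybdenum.
Group 6 minus oxidation state 3 gives a d³ configuration.
In an octahedral field the d³ configuration is t₂g³e_g⁰ (only one arrangement possible), giving 3 unpaired electrons.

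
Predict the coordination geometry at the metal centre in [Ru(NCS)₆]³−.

Ligand charges: each isothiocyanate is −1. With an overall charge of −3 the ruthenium centre must be in the +3 oxidation state.
Ru sits in group 8, so the d-electron count is 8 − 3 = 5.
Coordination number: 6.
Six donors around a single metal centre give an octahedral coordination sphere.

octahedral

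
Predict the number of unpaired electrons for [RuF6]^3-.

Each fluoride is −1; balancing the −3 overall charge requires Ru(III).
Ruthenium is a group-8 element; Ru(III) is therefore d⁵.
The spin state decides the count: a 4d ion has a large Δₒ and is invariably low-spin.
An octahedral low-spin d⁵ ion is t₂g⁵e_g⁰, giving 1 unpaired electron.

1 unpaired electron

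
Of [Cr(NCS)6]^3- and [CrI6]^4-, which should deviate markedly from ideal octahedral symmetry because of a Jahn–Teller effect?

[CrI6]^4-

[Cr(NCS)6]^3-: Summing ligand charges against the −3 overall charge gives an oxidation state of +3 for chromium. Chromium is a group-6 element; Cr(III) is therefore d³. The d³ configuration leaves the e_g set evenly filled (or empty) — no strong Jahn–Teller driving force.
[CrI6]^4-: Each iodide is −1; balancing the −4 overall charge requires Cr(II). Chromium is a group-6 element; Cr(II) is therefore d⁴. Iodide is a weak-field ligand for a first-row metal, so the complex is high-spin. The t₂g³e_g¹ (high-spin) configuration has an unevenly filled e_g set; the Jahn–Teller theorem predicts a tetragonal distortion (typically axial elongation) to lift the degeneracy.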